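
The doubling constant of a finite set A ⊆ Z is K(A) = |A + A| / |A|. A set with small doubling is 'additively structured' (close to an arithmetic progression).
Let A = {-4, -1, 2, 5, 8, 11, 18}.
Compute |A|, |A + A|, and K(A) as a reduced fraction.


|A| = 7.
Compute A + A by enumerating all 49 pairs.
A + A = {-8, -5, -2, 1, 4, 7, 10, 13, 14, 16, 17, 19, 20, 22, 23, 26, 29, 36}, so |A + A| = 18.
K = |A + A| / |A| = 18/7 (already in lowest terms) ≈ 2.5714.
Reference: AP of size 7 gives K = 13/7 ≈ 1.8571; a fully generic set of size 7 gives K ≈ 4.0000.

|A| = 7, |A + A| = 18, K = 18/7.


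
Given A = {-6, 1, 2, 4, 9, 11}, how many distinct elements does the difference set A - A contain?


A - A = {a - a' : a, a' ∈ A}; |A| = 6.
Bounds: 2|A|-1 ≤ |A - A| ≤ |A|² - |A| + 1, i.e. 11 ≤ |A - A| ≤ 31.
Note: 0 ∈ A - A always (from a - a). The set is symmetric: if d ∈ A - A then -d ∈ A - A.
Enumerate nonzero differences d = a - a' with a > a' (then include -d):
Positive differences: {1, 2, 3, 5, 7, 8, 9, 10, 15, 17}
Full difference set: {0} ∪ (positive diffs) ∪ (negative diffs).
|A - A| = 1 + 2·10 = 21 (matches direct enumeration: 21).

|A - A| = 21


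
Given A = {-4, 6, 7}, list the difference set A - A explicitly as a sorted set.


A - A = {a - a' : a, a' ∈ A}.
Compute a - a' for each ordered pair (a, a'):
a = -4: -4--4=0, -4-6=-10, -4-7=-11
a = 6: 6--4=10, 6-6=0, 6-7=-1
a = 7: 7--4=11, 7-6=1, 7-7=0
Collecting distinct values (and noting 0 appears from a-a):
A - A = {-11, -10, -1, 0, 1, 10, 11}
|A - A| = 7

A - A = {-11, -10, -1, 0, 1, 10, 11}


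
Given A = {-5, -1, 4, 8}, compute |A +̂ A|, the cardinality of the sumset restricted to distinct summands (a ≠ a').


Restricted sumset: A +̂ A = {a + a' : a ∈ A, a' ∈ A, a ≠ a'}.
Equivalently, take A + A and drop any sum 2a that is achievable ONLY as a + a for a ∈ A (i.e. sums representable only with equal summands).
Enumerate pairs (a, a') with a < a' (symmetric, so each unordered pair gives one sum; this covers all a ≠ a'):
  -5 + -1 = -6
  -5 + 4 = -1
  -5 + 8 = 3
  -1 + 4 = 3
  -1 + 8 = 7
  4 + 8 = 12
Collected distinct sums: {-6, -1, 3, 7, 12}
|A +̂ A| = 5
(Reference bound: |A +̂ A| ≥ 2|A| - 3 for |A| ≥ 2, with |A| = 4 giving ≥ 5.)

|A +̂ A| = 5


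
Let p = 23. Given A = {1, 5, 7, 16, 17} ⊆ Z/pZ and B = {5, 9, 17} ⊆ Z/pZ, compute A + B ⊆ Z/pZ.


Work in Z/23Z: reduce every sum a + b modulo 23.
Enumerate all 15 pairs:
a = 1: 1+5=6, 1+9=10, 1+17=18
a = 5: 5+5=10, 5+9=14, 5+17=22
a = 7: 7+5=12, 7+9=16, 7+17=1
a = 16: 16+5=21, 16+9=2, 16+17=10
a = 17: 17+5=22, 17+9=3, 17+17=11
Distinct residues collected: {1, 2, 3, 6, 10, 11, 12, 14, 16, 18, 21, 22}
|A + B| = 12 (out of 23 total residues).

A + B = {1, 2, 3, 6, 10, 11, 12, 14, 16, 18, 21, 22}


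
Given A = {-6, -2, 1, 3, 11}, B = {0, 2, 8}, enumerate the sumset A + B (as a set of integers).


A + B = {a + b : a ∈ A, b ∈ B}.
Enumerate all |A|·|B| = 5·3 = 15 pairs (a, b) and collect distinct sums.
a = -6: -6+0=-6, -6+2=-4, -6+8=2
a = -2: -2+0=-2, -2+2=0, -2+8=6
a = 1: 1+0=1, 1+2=3, 1+8=9
a = 3: 3+0=3, 3+2=5, 3+8=11
a = 11: 11+0=11, 11+2=13, 11+8=19
Collecting distinct sums: A + B = {-6, -4, -2, 0, 1, 2, 3, 5, 6, 9, 11, 13, 19}
|A + B| = 13

A + B = {-6, -4, -2, 0, 1, 2, 3, 5, 6, 9, 11, 13, 19}


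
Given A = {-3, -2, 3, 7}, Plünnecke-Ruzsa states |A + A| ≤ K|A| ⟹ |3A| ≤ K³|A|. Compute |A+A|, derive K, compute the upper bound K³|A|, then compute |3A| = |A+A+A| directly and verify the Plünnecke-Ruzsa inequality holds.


|A| = 4.
Step 1: Compute A + A by enumerating all 16 pairs.
A + A = {-6, -5, -4, 0, 1, 4, 5, 6, 10, 14}, so |A + A| = 10.
Step 2: Doubling constant K = |A + A|/|A| = 10/4 = 10/4 ≈ 2.5000.
Step 3: Plünnecke-Ruzsa gives |3A| ≤ K³·|A| = (2.5000)³ · 4 ≈ 62.5000.
Step 4: Compute 3A = A + A + A directly by enumerating all triples (a,b,c) ∈ A³; |3A| = 19.
Step 5: Check 19 ≤ 62.5000? Yes ✓.

K = 10/4, Plünnecke-Ruzsa bound K³|A| ≈ 62.5000, |3A| = 19, inequality holds.


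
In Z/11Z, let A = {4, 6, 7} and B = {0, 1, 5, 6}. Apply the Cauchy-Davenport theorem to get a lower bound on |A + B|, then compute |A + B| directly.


Cauchy-Davenport: |A + B| ≥ min(p, |A| + |B| - 1) for A, B nonempty in Z/pZ.
|A| = 3, |B| = 4, p = 11.
CD lower bound = min(11, 3 + 4 - 1) = min(11, 6) = 6.
Compute A + B mod 11 directly:
a = 4: 4+0=4, 4+1=5, 4+5=9, 4+6=10
a = 6: 6+0=6, 6+1=7, 6+5=0, 6+6=1
a = 7: 7+0=7, 7+1=8, 7+5=1, 7+6=2
A + B = {0, 1, 2, 4, 5, 6, 7, 8, 9, 10}, so |A + B| = 10.
Verify: 10 ≥ 6? Yes ✓.

CD lower bound = 6, actual |A + B| = 10.


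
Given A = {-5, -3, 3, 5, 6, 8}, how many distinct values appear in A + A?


A + A = {a + a' : a, a' ∈ A}; |A| = 6.
General bounds: 2|A| - 1 ≤ |A + A| ≤ |A|(|A|+1)/2, i.e. 11 ≤ |A + A| ≤ 21.
Lower bound 2|A|-1 is attained iff A is an arithmetic progression.
Enumerate sums a + a' for a ≤ a' (symmetric, so this suffices):
a = -5: -5+-5=-10, -5+-3=-8, -5+3=-2, -5+5=0, -5+6=1, -5+8=3
a = -3: -3+-3=-6, -3+3=0, -3+5=2, -3+6=3, -3+8=5
a = 3: 3+3=6, 3+5=8, 3+6=9, 3+8=11
a = 5: 5+5=10, 5+6=11, 5+8=13
a = 6: 6+6=12, 6+8=14
a = 8: 8+8=16
Distinct sums: {-10, -8, -6, -2, 0, 1, 2, 3, 5, 6, 8, 9, 10, 11, 12, 13, 14, 16}
|A + A| = 18

|A + A| = 18


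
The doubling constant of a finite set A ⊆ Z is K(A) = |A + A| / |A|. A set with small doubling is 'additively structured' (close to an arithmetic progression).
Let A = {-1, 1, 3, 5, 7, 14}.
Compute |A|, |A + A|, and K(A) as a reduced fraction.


|A| = 6.
Compute A + A by enumerating all 36 pairs.
A + A = {-2, 0, 2, 4, 6, 8, 10, 12, 13, 14, 15, 17, 19, 21, 28}, so |A + A| = 15.
K = |A + A| / |A| = 15/6 = 5/2 ≈ 2.5000.
Reference: AP of size 6 gives K = 11/6 ≈ 1.8333; a fully generic set of size 6 gives K ≈ 3.5000.

|A| = 6, |A + A| = 15, K = 15/6 = 5/2.


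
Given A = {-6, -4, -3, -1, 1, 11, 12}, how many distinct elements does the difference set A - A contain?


A - A = {a - a' : a, a' ∈ A}; |A| = 7.
Bounds: 2|A|-1 ≤ |A - A| ≤ |A|² - |A| + 1, i.e. 13 ≤ |A - A| ≤ 43.
Note: 0 ∈ A - A always (from a - a). The set is symmetric: if d ∈ A - A then -d ∈ A - A.
Enumerate nonzero differences d = a - a' with a > a' (then include -d):
Positive differences: {1, 2, 3, 4, 5, 7, 10, 11, 12, 13, 14, 15, 16, 17, 18}
Full difference set: {0} ∪ (positive diffs) ∪ (negative diffs).
|A - A| = 1 + 2·15 = 31 (matches direct enumeration: 31).

|A - A| = 31


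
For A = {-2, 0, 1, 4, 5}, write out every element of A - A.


A - A = {a - a' : a, a' ∈ A}.
Compute a - a' for each ordered pair (a, a'):
a = -2: -2--2=0, -2-0=-2, -2-1=-3, -2-4=-6, -2-5=-7
a = 0: 0--2=2, 0-0=0, 0-1=-1, 0-4=-4, 0-5=-5
a = 1: 1--2=3, 1-0=1, 1-1=0, 1-4=-3, 1-5=-4
a = 4: 4--2=6, 4-0=4, 4-1=3, 4-4=0, 4-5=-1
a = 5: 5--2=7, 5-0=5, 5-1=4, 5-4=1, 5-5=0
Collecting distinct values (and noting 0 appears from a-a):
A - A = {-7, -6, -5, -4, -3, -2, -1, 0, 1, 2, 3, 4, 5, 6, 7}
|A - A| = 15

A - A = {-7, -6, -5, -4, -3, -2, -1, 0, 1, 2, 3, 4, 5, 6, 7}


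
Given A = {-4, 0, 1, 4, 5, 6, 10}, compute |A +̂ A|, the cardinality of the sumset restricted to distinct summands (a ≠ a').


Restricted sumset: A +̂ A = {a + a' : a ∈ A, a' ∈ A, a ≠ a'}.
Equivalently, take A + A and drop any sum 2a that is achievable ONLY as a + a for a ∈ A (i.e. sums representable only with equal summands).
Enumerate pairs (a, a') with a < a' (symmetric, so each unordered pair gives one sum; this covers all a ≠ a'):
  -4 + 0 = -4
  -4 + 1 = -3
  -4 + 4 = 0
  -4 + 5 = 1
  -4 + 6 = 2
  -4 + 10 = 6
  0 + 1 = 1
  0 + 4 = 4
  0 + 5 = 5
  0 + 6 = 6
  0 + 10 = 10
  1 + 4 = 5
  1 + 5 = 6
  1 + 6 = 7
  1 + 10 = 11
  4 + 5 = 9
  4 + 6 = 10
  4 + 10 = 14
  5 + 6 = 11
  5 + 10 = 15
  6 + 10 = 16
Collected distinct sums: {-4, -3, 0, 1, 2, 4, 5, 6, 7, 9, 10, 11, 14, 15, 16}
|A +̂ A| = 15
(Reference bound: |A +̂ A| ≥ 2|A| - 3 for |A| ≥ 2, with |A| = 7 giving ≥ 11.)

|A +̂ A| = 15


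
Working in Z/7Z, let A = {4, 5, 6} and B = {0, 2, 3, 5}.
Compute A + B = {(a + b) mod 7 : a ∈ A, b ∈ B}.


Work in Z/7Z: reduce every sum a + b modulo 7.
Enumerate all 12 pairs:
a = 4: 4+0=4, 4+2=6, 4+3=0, 4+5=2
a = 5: 5+0=5, 5+2=0, 5+3=1, 5+5=3
a = 6: 6+0=6, 6+2=1, 6+3=2, 6+5=4
Distinct residues collected: {0, 1, 2, 3, 4, 5, 6}
|A + B| = 7 (out of 7 total residues).

A + B = {0, 1, 2, 3, 4, 5, 6}


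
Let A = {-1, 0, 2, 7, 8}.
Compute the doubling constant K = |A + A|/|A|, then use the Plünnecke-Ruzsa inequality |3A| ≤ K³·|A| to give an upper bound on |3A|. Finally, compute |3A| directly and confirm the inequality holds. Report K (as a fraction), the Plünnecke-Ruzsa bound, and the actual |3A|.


|A| = 5.
Step 1: Compute A + A by enumerating all 25 pairs.
A + A = {-2, -1, 0, 1, 2, 4, 6, 7, 8, 9, 10, 14, 15, 16}, so |A + A| = 14.
Step 2: Doubling constant K = |A + A|/|A| = 14/5 = 14/5 ≈ 2.8000.
Step 3: Plünnecke-Ruzsa gives |3A| ≤ K³·|A| = (2.8000)³ · 5 ≈ 109.7600.
Step 4: Compute 3A = A + A + A directly by enumerating all triples (a,b,c) ∈ A³; |3A| = 26.
Step 5: Check 26 ≤ 109.7600? Yes ✓.

K = 14/5, Plünnecke-Ruzsa bound K³|A| ≈ 109.7600, |3A| = 26, inequality holds.


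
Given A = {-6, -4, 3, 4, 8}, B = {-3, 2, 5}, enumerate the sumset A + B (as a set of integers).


A + B = {a + b : a ∈ A, b ∈ B}.
Enumerate all |A|·|B| = 5·3 = 15 pairs (a, b) and collect distinct sums.
a = -6: -6+-3=-9, -6+2=-4, -6+5=-1
a = -4: -4+-3=-7, -4+2=-2, -4+5=1
a = 3: 3+-3=0, 3+2=5, 3+5=8
a = 4: 4+-3=1, 4+2=6, 4+5=9
a = 8: 8+-3=5, 8+2=10, 8+5=13
Collecting distinct sums: A + B = {-9, -7, -4, -2, -1, 0, 1, 5, 6, 8, 9, 10, 13}
|A + B| = 13

A + B = {-9, -7, -4, -2, -1, 0, 1, 5, 6, 8, 9, 10, 13}


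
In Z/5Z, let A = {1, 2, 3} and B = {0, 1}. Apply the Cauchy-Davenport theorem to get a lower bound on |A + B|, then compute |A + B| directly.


Cauchy-Davenport: |A + B| ≥ min(p, |A| + |B| - 1) for A, B nonempty in Z/pZ.
|A| = 3, |B| = 2, p = 5.
CD lower bound = min(5, 3 + 2 - 1) = min(5, 4) = 4.
Compute A + B mod 5 directly:
a = 1: 1+0=1, 1+1=2
a = 2: 2+0=2, 2+1=3
a = 3: 3+0=3, 3+1=4
A + B = {1, 2, 3, 4}, so |A + B| = 4.
Verify: 4 ≥ 4? Yes ✓.

CD lower bound = 4, actual |A + B| = 4.


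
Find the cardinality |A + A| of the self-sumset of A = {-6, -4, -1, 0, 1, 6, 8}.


A + A = {a + a' : a, a' ∈ A}; |A| = 7.
General bounds: 2|A| - 1 ≤ |A + A| ≤ |A|(|A|+1)/2, i.e. 13 ≤ |A + A| ≤ 28.
Lower bound 2|A|-1 is attained iff A is an arithmetic progression.
Enumerate sums a + a' for a ≤ a' (symmetric, so this suffices):
a = -6: -6+-6=-12, -6+-4=-10, -6+-1=-7, -6+0=-6, -6+1=-5, -6+6=0, -6+8=2
a = -4: -4+-4=-8, -4+-1=-5, -4+0=-4, -4+1=-3, -4+6=2, -4+8=4
a = -1: -1+-1=-2, -1+0=-1, -1+1=0, -1+6=5, -1+8=7
a = 0: 0+0=0, 0+1=1, 0+6=6, 0+8=8
a = 1: 1+1=2, 1+6=7, 1+8=9
a = 6: 6+6=12, 6+8=14
a = 8: 8+8=16
Distinct sums: {-12, -10, -8, -7, -6, -5, -4, -3, -2, -1, 0, 1, 2, 4, 5, 6, 7, 8, 9, 12, 14, 16}
|A + A| = 22

|A + A| = 22


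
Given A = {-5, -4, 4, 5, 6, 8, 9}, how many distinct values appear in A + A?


A + A = {a + a' : a, a' ∈ A}; |A| = 7.
General bounds: 2|A| - 1 ≤ |A + A| ≤ |A|(|A|+1)/2, i.e. 13 ≤ |A + A| ≤ 28.
Lower bound 2|A|-1 is attained iff A is an arithmetic progression.
Enumerate sums a + a' for a ≤ a' (symmetric, so this suffices):
a = -5: -5+-5=-10, -5+-4=-9, -5+4=-1, -5+5=0, -5+6=1, -5+8=3, -5+9=4
a = -4: -4+-4=-8, -4+4=0, -4+5=1, -4+6=2, -4+8=4, -4+9=5
a = 4: 4+4=8, 4+5=9, 4+6=10, 4+8=12, 4+9=13
a = 5: 5+5=10, 5+6=11, 5+8=13, 5+9=14
a = 6: 6+6=12, 6+8=14, 6+9=15
a = 8: 8+8=16, 8+9=17
a = 9: 9+9=18
Distinct sums: {-10, -9, -8, -1, 0, 1, 2, 3, 4, 5, 8, 9, 10, 11, 12, 13, 14, 15, 16, 17, 18}
|A + A| = 21

|A + A| = 21


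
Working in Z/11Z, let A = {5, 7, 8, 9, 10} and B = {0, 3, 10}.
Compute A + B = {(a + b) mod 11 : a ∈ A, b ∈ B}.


Work in Z/11Z: reduce every sum a + b modulo 11.
Enumerate all 15 pairs:
a = 5: 5+0=5, 5+3=8, 5+10=4
a = 7: 7+0=7, 7+3=10, 7+10=6
a = 8: 8+0=8, 8+3=0, 8+10=7
a = 9: 9+0=9, 9+3=1, 9+10=8
a = 10: 10+0=10, 10+3=2, 10+10=9
Distinct residues collected: {0, 1, 2, 4, 5, 6, 7, 8, 9, 10}
|A + B| = 10 (out of 11 total residues).

A + B = {0, 1, 2, 4, 5, 6, 7, 8, 9, 10}


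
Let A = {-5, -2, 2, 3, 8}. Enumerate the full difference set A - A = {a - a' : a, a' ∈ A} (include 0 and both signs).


A - A = {a - a' : a, a' ∈ A}.
Compute a - a' for each ordered pair (a, a'):
a = -5: -5--5=0, -5--2=-3, -5-2=-7, -5-3=-8, -5-8=-13
a = -2: -2--5=3, -2--2=0, -2-2=-4, -2-3=-5, -2-8=-10
a = 2: 2--5=7, 2--2=4, 2-2=0, 2-3=-1, 2-8=-6
a = 3: 3--5=8, 3--2=5, 3-2=1, 3-3=0, 3-8=-5
a = 8: 8--5=13, 8--2=10, 8-2=6, 8-3=5, 8-8=0
Collecting distinct values (and noting 0 appears from a-a):
A - A = {-13, -10, -8, -7, -6, -5, -4, -3, -1, 0, 1, 3, 4, 5, 6, 7, 8, 10, 13}
|A - A| = 19

A - A = {-13, -10, -8, -7, -6, -5, -4, -3, -1, 0, 1, 3, 4, 5, 6, 7, 8, 10, 13}


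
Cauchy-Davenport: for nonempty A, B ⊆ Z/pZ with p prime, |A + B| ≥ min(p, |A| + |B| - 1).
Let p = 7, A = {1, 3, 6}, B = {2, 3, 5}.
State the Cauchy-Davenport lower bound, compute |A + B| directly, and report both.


Cauchy-Davenport: |A + B| ≥ min(p, |A| + |B| - 1) for A, B nonempty in Z/pZ.
|A| = 3, |B| = 3, p = 7.
CD lower bound = min(7, 3 + 3 - 1) = min(7, 5) = 5.
Compute A + B mod 7 directly:
a = 1: 1+2=3, 1+3=4, 1+5=6
a = 3: 3+2=5, 3+3=6, 3+5=1
a = 6: 6+2=1, 6+3=2, 6+5=4
A + B = {1, 2, 3, 4, 5, 6}, so |A + B| = 6.
Verify: 6 ≥ 5? Yes ✓.

CD lower bound = 5, actual |A + B| = 6.


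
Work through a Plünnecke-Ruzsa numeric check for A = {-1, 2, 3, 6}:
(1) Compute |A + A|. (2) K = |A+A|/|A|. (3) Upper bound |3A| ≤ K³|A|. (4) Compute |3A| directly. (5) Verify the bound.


|A| = 4.
Step 1: Compute A + A by enumerating all 16 pairs.
A + A = {-2, 1, 2, 4, 5, 6, 8, 9, 12}, so |A + A| = 9.
Step 2: Doubling constant K = |A + A|/|A| = 9/4 = 9/4 ≈ 2.2500.
Step 3: Plünnecke-Ruzsa gives |3A| ≤ K³·|A| = (2.2500)³ · 4 ≈ 45.5625.
Step 4: Compute 3A = A + A + A directly by enumerating all triples (a,b,c) ∈ A³; |3A| = 16.
Step 5: Check 16 ≤ 45.5625? Yes ✓.

K = 9/4, Plünnecke-Ruzsa bound K³|A| ≈ 45.5625, |3A| = 16, inequality holds.


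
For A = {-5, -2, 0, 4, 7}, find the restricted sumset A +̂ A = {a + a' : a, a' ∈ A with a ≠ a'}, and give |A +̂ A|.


Restricted sumset: A +̂ A = {a + a' : a ∈ A, a' ∈ A, a ≠ a'}.
Equivalently, take A + A and drop any sum 2a that is achievable ONLY as a + a for a ∈ A (i.e. sums representable only with equal summands).
Enumerate pairs (a, a') with a < a' (symmetric, so each unordered pair gives one sum; this covers all a ≠ a'):
  -5 + -2 = -7
  -5 + 0 = -5
  -5 + 4 = -1
  -5 + 7 = 2
  -2 + 0 = -2
  -2 + 4 = 2
  -2 + 7 = 5
  0 + 4 = 4
  0 + 7 = 7
  4 + 7 = 11
Collected distinct sums: {-7, -5, -2, -1, 2, 4, 5, 7, 11}
|A +̂ A| = 9
(Reference bound: |A +̂ A| ≥ 2|A| - 3 for |A| ≥ 2, with |A| = 5 giving ≥ 7.)

|A +̂ A| = 9


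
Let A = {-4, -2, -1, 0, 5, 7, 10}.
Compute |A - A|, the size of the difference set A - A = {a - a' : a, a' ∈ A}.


A - A = {a - a' : a, a' ∈ A}; |A| = 7.
Bounds: 2|A|-1 ≤ |A - A| ≤ |A|² - |A| + 1, i.e. 13 ≤ |A - A| ≤ 43.
Note: 0 ∈ A - A always (from a - a). The set is symmetric: if d ∈ A - A then -d ∈ A - A.
Enumerate nonzero differences d = a - a' with a > a' (then include -d):
Positive differences: {1, 2, 3, 4, 5, 6, 7, 8, 9, 10, 11, 12, 14}
Full difference set: {0} ∪ (positive diffs) ∪ (negative diffs).
|A - A| = 1 + 2·13 = 27 (matches direct enumeration: 27).

|A - A| = 27


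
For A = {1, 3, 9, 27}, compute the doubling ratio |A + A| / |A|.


|A| = 4.
Compute A + A by enumerating all 16 pairs.
A + A = {2, 4, 6, 10, 12, 18, 28, 30, 36, 54}, so |A + A| = 10.
K = |A + A| / |A| = 10/4 = 5/2 ≈ 2.5000.
Reference: AP of size 4 gives K = 7/4 ≈ 1.7500; a fully generic set of size 4 gives K ≈ 2.5000.

|A| = 4, |A + A| = 10, K = 10/4 = 5/2.


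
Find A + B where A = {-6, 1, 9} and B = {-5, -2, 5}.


A + B = {a + b : a ∈ A, b ∈ B}.
Enumerate all |A|·|B| = 3·3 = 9 pairs (a, b) and collect distinct sums.
a = -6: -6+-5=-11, -6+-2=-8, -6+5=-1
a = 1: 1+-5=-4, 1+-2=-1, 1+5=6
a = 9: 9+-5=4, 9+-2=7, 9+5=14
Collecting distinct sums: A + B = {-11, -8, -4, -1, 4, 6, 7, 14}
|A + B| = 8

A + B = {-11, -8, -4, -1, 4, 6, 7, 14}


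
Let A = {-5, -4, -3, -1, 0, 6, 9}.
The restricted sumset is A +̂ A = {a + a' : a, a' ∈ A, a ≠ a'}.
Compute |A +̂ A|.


Restricted sumset: A +̂ A = {a + a' : a ∈ A, a' ∈ A, a ≠ a'}.
Equivalently, take A + A and drop any sum 2a that is achievable ONLY as a + a for a ∈ A (i.e. sums representable only with equal summands).
Enumerate pairs (a, a') with a < a' (symmetric, so each unordered pair gives one sum; this covers all a ≠ a'):
  -5 + -4 = -9
  -5 + -3 = -8
  -5 + -1 = -6
  -5 + 0 = -5
  -5 + 6 = 1
  -5 + 9 = 4
  -4 + -3 = -7
  -4 + -1 = -5
  -4 + 0 = -4
  -4 + 6 = 2
  -4 + 9 = 5
  -3 + -1 = -4
  -3 + 0 = -3
  -3 + 6 = 3
  -3 + 9 = 6
  -1 + 0 = -1
  -1 + 6 = 5
  -1 + 9 = 8
  0 + 6 = 6
  0 + 9 = 9
  6 + 9 = 15
Collected distinct sums: {-9, -8, -7, -6, -5, -4, -3, -1, 1, 2, 3, 4, 5, 6, 8, 9, 15}
|A +̂ A| = 17
(Reference bound: |A +̂ A| ≥ 2|A| - 3 for |A| ≥ 2, with |A| = 7 giving ≥ 11.)

|A +̂ A| = 17


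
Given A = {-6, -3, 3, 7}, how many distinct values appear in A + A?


A + A = {a + a' : a, a' ∈ A}; |A| = 4.
General bounds: 2|A| - 1 ≤ |A + A| ≤ |A|(|A|+1)/2, i.e. 7 ≤ |A + A| ≤ 10.
Lower bound 2|A|-1 is attained iff A is an arithmetic progression.
Enumerate sums a + a' for a ≤ a' (symmetric, so this suffices):
a = -6: -6+-6=-12, -6+-3=-9, -6+3=-3, -6+7=1
a = -3: -3+-3=-6, -3+3=0, -3+7=4
a = 3: 3+3=6, 3+7=10
a = 7: 7+7=14
Distinct sums: {-12, -9, -6, -3, 0, 1, 4, 6, 10, 14}
|A + A| = 10

|A + A| = 10


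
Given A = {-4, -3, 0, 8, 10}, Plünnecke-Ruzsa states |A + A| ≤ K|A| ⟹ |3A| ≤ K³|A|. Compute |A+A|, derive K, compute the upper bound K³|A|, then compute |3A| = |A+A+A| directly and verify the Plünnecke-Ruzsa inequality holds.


|A| = 5.
Step 1: Compute A + A by enumerating all 25 pairs.
A + A = {-8, -7, -6, -4, -3, 0, 4, 5, 6, 7, 8, 10, 16, 18, 20}, so |A + A| = 15.
Step 2: Doubling constant K = |A + A|/|A| = 15/5 = 15/5 ≈ 3.0000.
Step 3: Plünnecke-Ruzsa gives |3A| ≤ K³·|A| = (3.0000)³ · 5 ≈ 135.0000.
Step 4: Compute 3A = A + A + A directly by enumerating all triples (a,b,c) ∈ A³; |3A| = 31.
Step 5: Check 31 ≤ 135.0000? Yes ✓.

K = 15/5, Plünnecke-Ruzsa bound K³|A| ≈ 135.0000, |3A| = 31, inequality holds.


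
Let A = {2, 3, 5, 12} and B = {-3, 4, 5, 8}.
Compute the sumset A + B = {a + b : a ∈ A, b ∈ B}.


A + B = {a + b : a ∈ A, b ∈ B}.
Enumerate all |A|·|B| = 4·4 = 16 pairs (a, b) and collect distinct sums.
a = 2: 2+-3=-1, 2+4=6, 2+5=7, 2+8=10
a = 3: 3+-3=0, 3+4=7, 3+5=8, 3+8=11
a = 5: 5+-3=2, 5+4=9, 5+5=10, 5+8=13
a = 12: 12+-3=9, 12+4=16, 12+5=17, 12+8=20
Collecting distinct sums: A + B = {-1, 0, 2, 6, 7, 8, 9, 10, 11, 13, 16, 17, 20}
|A + B| = 13

A + B = {-1, 0, 2, 6, 7, 8, 9, 10, 11, 13, 16, 17, 20}


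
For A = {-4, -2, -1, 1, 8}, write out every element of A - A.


A - A = {a - a' : a, a' ∈ A}.
Compute a - a' for each ordered pair (a, a'):
a = -4: -4--4=0, -4--2=-2, -4--1=-3, -4-1=-5, -4-8=-12
a = -2: -2--4=2, -2--2=0, -2--1=-1, -2-1=-3, -2-8=-10
a = -1: -1--4=3, -1--2=1, -1--1=0, -1-1=-2, -1-8=-9
a = 1: 1--4=5, 1--2=3, 1--1=2, 1-1=0, 1-8=-7
a = 8: 8--4=12, 8--2=10, 8--1=9, 8-1=7, 8-8=0
Collecting distinct values (and noting 0 appears from a-a):
A - A = {-12, -10, -9, -7, -5, -3, -2, -1, 0, 1, 2, 3, 5, 7, 9, 10, 12}
|A - A| = 17

A - A = {-12, -10, -9, -7, -5, -3, -2, -1, 0, 1, 2, 3, 5, 7, 9, 10, 12}


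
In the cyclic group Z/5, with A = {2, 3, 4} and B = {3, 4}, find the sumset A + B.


Work in Z/5Z: reduce every sum a + b modulo 5.
Enumerate all 6 pairs:
a = 2: 2+3=0, 2+4=1
a = 3: 3+3=1, 3+4=2
a = 4: 4+3=2, 4+4=3
Distinct residues collected: {0, 1, 2, 3}
|A + B| = 4 (out of 5 total residues).

A + B = {0, 1, 2, 3}


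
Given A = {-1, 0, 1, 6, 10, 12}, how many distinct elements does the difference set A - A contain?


A - A = {a - a' : a, a' ∈ A}; |A| = 6.
Bounds: 2|A|-1 ≤ |A - A| ≤ |A|² - |A| + 1, i.e. 11 ≤ |A - A| ≤ 31.
Note: 0 ∈ A - A always (from a - a). The set is symmetric: if d ∈ A - A then -d ∈ A - A.
Enumerate nonzero differences d = a - a' with a > a' (then include -d):
Positive differences: {1, 2, 4, 5, 6, 7, 9, 10, 11, 12, 13}
Full difference set: {0} ∪ (positive diffs) ∪ (negative diffs).
|A - A| = 1 + 2·11 = 23 (matches direct enumeration: 23).

|A - A| = 23


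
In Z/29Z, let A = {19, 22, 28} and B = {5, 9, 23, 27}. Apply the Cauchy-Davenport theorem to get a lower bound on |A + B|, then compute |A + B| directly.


Cauchy-Davenport: |A + B| ≥ min(p, |A| + |B| - 1) for A, B nonempty in Z/pZ.
|A| = 3, |B| = 4, p = 29.
CD lower bound = min(29, 3 + 4 - 1) = min(29, 6) = 6.
Compute A + B mod 29 directly:
a = 19: 19+5=24, 19+9=28, 19+23=13, 19+27=17
a = 22: 22+5=27, 22+9=2, 22+23=16, 22+27=20
a = 28: 28+5=4, 28+9=8, 28+23=22, 28+27=26
A + B = {2, 4, 8, 13, 16, 17, 20, 22, 24, 26, 27, 28}, so |A + B| = 12.
Verify: 12 ≥ 6? Yes ✓.

CD lower bound = 6, actual |A + B| = 12.


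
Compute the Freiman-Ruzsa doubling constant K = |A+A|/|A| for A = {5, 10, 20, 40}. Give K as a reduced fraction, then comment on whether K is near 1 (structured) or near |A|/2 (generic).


|A| = 4.
Compute A + A by enumerating all 16 pairs.
A + A = {10, 15, 20, 25, 30, 40, 45, 50, 60, 80}, so |A + A| = 10.
K = |A + A| / |A| = 10/4 = 5/2 ≈ 2.5000.
Reference: AP of size 4 gives K = 7/4 ≈ 1.7500; a fully generic set of size 4 gives K ≈ 2.5000.

|A| = 4, |A + A| = 10, K = 10/4 = 5/2.


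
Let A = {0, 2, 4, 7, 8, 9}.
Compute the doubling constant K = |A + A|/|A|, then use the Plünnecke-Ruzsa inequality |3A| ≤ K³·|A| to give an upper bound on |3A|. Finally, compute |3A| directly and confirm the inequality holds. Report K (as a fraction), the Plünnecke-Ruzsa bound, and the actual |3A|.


|A| = 6.
Step 1: Compute A + A by enumerating all 36 pairs.
A + A = {0, 2, 4, 6, 7, 8, 9, 10, 11, 12, 13, 14, 15, 16, 17, 18}, so |A + A| = 16.
Step 2: Doubling constant K = |A + A|/|A| = 16/6 = 16/6 ≈ 2.6667.
Step 3: Plünnecke-Ruzsa gives |3A| ≤ K³·|A| = (2.6667)³ · 6 ≈ 113.7778.
Step 4: Compute 3A = A + A + A directly by enumerating all triples (a,b,c) ∈ A³; |3A| = 25.
Step 5: Check 25 ≤ 113.7778? Yes ✓.

K = 16/6, Plünnecke-Ruzsa bound K³|A| ≈ 113.7778, |3A| = 25, inequality holds.


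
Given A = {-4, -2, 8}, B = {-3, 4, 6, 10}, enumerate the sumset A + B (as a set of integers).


A + B = {a + b : a ∈ A, b ∈ B}.
Enumerate all |A|·|B| = 3·4 = 12 pairs (a, b) and collect distinct sums.
a = -4: -4+-3=-7, -4+4=0, -4+6=2, -4+10=6
a = -2: -2+-3=-5, -2+4=2, -2+6=4, -2+10=8
a = 8: 8+-3=5, 8+4=12, 8+6=14, 8+10=18
Collecting distinct sums: A + B = {-7, -5, 0, 2, 4, 5, 6, 8, 12, 14, 18}
|A + B| = 11

A + B = {-7, -5, 0, 2, 4, 5, 6, 8, 12, 14, 18}


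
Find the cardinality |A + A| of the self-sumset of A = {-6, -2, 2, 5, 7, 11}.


A + A = {a + a' : a, a' ∈ A}; |A| = 6.
General bounds: 2|A| - 1 ≤ |A + A| ≤ |A|(|A|+1)/2, i.e. 11 ≤ |A + A| ≤ 21.
Lower bound 2|A|-1 is attained iff A is an arithmetic progression.
Enumerate sums a + a' for a ≤ a' (symmetric, so this suffices):
a = -6: -6+-6=-12, -6+-2=-8, -6+2=-4, -6+5=-1, -6+7=1, -6+11=5
a = -2: -2+-2=-4, -2+2=0, -2+5=3, -2+7=5, -2+11=9
a = 2: 2+2=4, 2+5=7, 2+7=9, 2+11=13
a = 5: 5+5=10, 5+7=12, 5+11=16
a = 7: 7+7=14, 7+11=18
a = 11: 11+11=22
Distinct sums: {-12, -8, -4, -1, 0, 1, 3, 4, 5, 7, 9, 10, 12, 13, 14, 16, 18, 22}
|A + A| = 18

|A + A| = 18


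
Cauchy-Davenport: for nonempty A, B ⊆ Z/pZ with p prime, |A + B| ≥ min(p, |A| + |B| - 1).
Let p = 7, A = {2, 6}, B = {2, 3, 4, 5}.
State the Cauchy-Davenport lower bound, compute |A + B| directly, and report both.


Cauchy-Davenport: |A + B| ≥ min(p, |A| + |B| - 1) for A, B nonempty in Z/pZ.
|A| = 2, |B| = 4, p = 7.
CD lower bound = min(7, 2 + 4 - 1) = min(7, 5) = 5.
Compute A + B mod 7 directly:
a = 2: 2+2=4, 2+3=5, 2+4=6, 2+5=0
a = 6: 6+2=1, 6+3=2, 6+4=3, 6+5=4
A + B = {0, 1, 2, 3, 4, 5, 6}, so |A + B| = 7.
Verify: 7 ≥ 5? Yes ✓.

CD lower bound = 5, actual |A + B| = 7.


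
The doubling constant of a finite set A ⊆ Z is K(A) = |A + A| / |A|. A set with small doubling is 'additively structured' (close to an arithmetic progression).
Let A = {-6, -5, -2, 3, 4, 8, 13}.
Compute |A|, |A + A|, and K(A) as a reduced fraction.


|A| = 7.
Compute A + A by enumerating all 49 pairs.
A + A = {-12, -11, -10, -8, -7, -4, -3, -2, -1, 1, 2, 3, 6, 7, 8, 11, 12, 16, 17, 21, 26}, so |A + A| = 21.
K = |A + A| / |A| = 21/7 = 3/1 ≈ 3.0000.
Reference: AP of size 7 gives K = 13/7 ≈ 1.8571; a fully generic set of size 7 gives K ≈ 4.0000.

|A| = 7, |A + A| = 21, K = 21/7 = 3/1.


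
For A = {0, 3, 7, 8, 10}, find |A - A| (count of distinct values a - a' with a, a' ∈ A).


A - A = {a - a' : a, a' ∈ A}; |A| = 5.
Bounds: 2|A|-1 ≤ |A - A| ≤ |A|² - |A| + 1, i.e. 9 ≤ |A - A| ≤ 21.
Note: 0 ∈ A - A always (from a - a). The set is symmetric: if d ∈ A - A then -d ∈ A - A.
Enumerate nonzero differences d = a - a' with a > a' (then include -d):
Positive differences: {1, 2, 3, 4, 5, 7, 8, 10}
Full difference set: {0} ∪ (positive diffs) ∪ (negative diffs).
|A - A| = 1 + 2·8 = 17 (matches direct enumeration: 17).

|A - A| = 17


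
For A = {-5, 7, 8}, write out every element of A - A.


A - A = {a - a' : a, a' ∈ A}.
Compute a - a' for each ordered pair (a, a'):
a = -5: -5--5=0, -5-7=-12, -5-8=-13
a = 7: 7--5=12, 7-7=0, 7-8=-1
a = 8: 8--5=13, 8-7=1, 8-8=0
Collecting distinct values (and noting 0 appears from a-a):
A - A = {-13, -12, -1, 0, 1, 12, 13}
|A - A| = 7

A - A = {-13, -12, -1, 0, 1, 12, 13}


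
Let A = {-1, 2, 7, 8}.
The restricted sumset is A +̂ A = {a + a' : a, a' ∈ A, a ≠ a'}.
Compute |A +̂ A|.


Restricted sumset: A +̂ A = {a + a' : a ∈ A, a' ∈ A, a ≠ a'}.
Equivalently, take A + A and drop any sum 2a that is achievable ONLY as a + a for a ∈ A (i.e. sums representable only with equal summands).
Enumerate pairs (a, a') with a < a' (symmetric, so each unordered pair gives one sum; this covers all a ≠ a'):
  -1 + 2 = 1
  -1 + 7 = 6
  -1 + 8 = 7
  2 + 7 = 9
  2 + 8 = 10
  7 + 8 = 15
Collected distinct sums: {1, 6, 7, 9, 10, 15}
|A +̂ A| = 6
(Reference bound: |A +̂ A| ≥ 2|A| - 3 for |A| ≥ 2, with |A| = 4 giving ≥ 5.)

|A +̂ A| = 6


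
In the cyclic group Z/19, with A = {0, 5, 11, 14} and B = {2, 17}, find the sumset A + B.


Work in Z/19Z: reduce every sum a + b modulo 19.
Enumerate all 8 pairs:
a = 0: 0+2=2, 0+17=17
a = 5: 5+2=7, 5+17=3
a = 11: 11+2=13, 11+17=9
a = 14: 14+2=16, 14+17=12
Distinct residues collected: {2, 3, 7, 9, 12, 13, 16, 17}
|A + B| = 8 (out of 19 total residues).

A + B = {2, 3, 7, 9, 12, 13, 16, 17}


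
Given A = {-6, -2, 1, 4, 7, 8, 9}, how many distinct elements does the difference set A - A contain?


A - A = {a - a' : a, a' ∈ A}; |A| = 7.
Bounds: 2|A|-1 ≤ |A - A| ≤ |A|² - |A| + 1, i.e. 13 ≤ |A - A| ≤ 43.
Note: 0 ∈ A - A always (from a - a). The set is symmetric: if d ∈ A - A then -d ∈ A - A.
Enumerate nonzero differences d = a - a' with a > a' (then include -d):
Positive differences: {1, 2, 3, 4, 5, 6, 7, 8, 9, 10, 11, 13, 14, 15}
Full difference set: {0} ∪ (positive diffs) ∪ (negative diffs).
|A - A| = 1 + 2·14 = 29 (matches direct enumeration: 29).

|A - A| = 29


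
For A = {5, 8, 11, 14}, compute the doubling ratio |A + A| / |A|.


|A| = 4.
Compute A + A by enumerating all 16 pairs.
A + A = {10, 13, 16, 19, 22, 25, 28}, so |A + A| = 7.
K = |A + A| / |A| = 7/4 (already in lowest terms) ≈ 1.7500.
Reference: AP of size 4 gives K = 7/4 ≈ 1.7500; a fully generic set of size 4 gives K ≈ 2.5000.

|A| = 4, |A + A| = 7, K = 7/4.


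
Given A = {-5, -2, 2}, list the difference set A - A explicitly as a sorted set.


A - A = {a - a' : a, a' ∈ A}.
Compute a - a' for each ordered pair (a, a'):
a = -5: -5--5=0, -5--2=-3, -5-2=-7
a = -2: -2--5=3, -2--2=0, -2-2=-4
a = 2: 2--5=7, 2--2=4, 2-2=0
Collecting distinct values (and noting 0 appears from a-a):
A - A = {-7, -4, -3, 0, 3, 4, 7}
|A - A| = 7

A - A = {-7, -4, -3, 0, 3, 4, 7}


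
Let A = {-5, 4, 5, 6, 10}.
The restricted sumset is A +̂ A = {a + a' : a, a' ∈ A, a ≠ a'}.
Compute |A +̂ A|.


Restricted sumset: A +̂ A = {a + a' : a ∈ A, a' ∈ A, a ≠ a'}.
Equivalently, take A + A and drop any sum 2a that is achievable ONLY as a + a for a ∈ A (i.e. sums representable only with equal summands).
Enumerate pairs (a, a') with a < a' (symmetric, so each unordered pair gives one sum; this covers all a ≠ a'):
  -5 + 4 = -1
  -5 + 5 = 0
  -5 + 6 = 1
  -5 + 10 = 5
  4 + 5 = 9
  4 + 6 = 10
  4 + 10 = 14
  5 + 6 = 11
  5 + 10 = 15
  6 + 10 = 16
Collected distinct sums: {-1, 0, 1, 5, 9, 10, 11, 14, 15, 16}
|A +̂ A| = 10
(Reference bound: |A +̂ A| ≥ 2|A| - 3 for |A| ≥ 2, with |A| = 5 giving ≥ 7.)

|A +̂ A| = 10


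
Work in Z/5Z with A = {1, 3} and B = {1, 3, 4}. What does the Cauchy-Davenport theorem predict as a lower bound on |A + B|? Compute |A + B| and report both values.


Cauchy-Davenport: |A + B| ≥ min(p, |A| + |B| - 1) for A, B nonempty in Z/pZ.
|A| = 2, |B| = 3, p = 5.
CD lower bound = min(5, 2 + 3 - 1) = min(5, 4) = 4.
Compute A + B mod 5 directly:
a = 1: 1+1=2, 1+3=4, 1+4=0
a = 3: 3+1=4, 3+3=1, 3+4=2
A + B = {0, 1, 2, 4}, so |A + B| = 4.
Verify: 4 ≥ 4? Yes ✓.

CD lower bound = 4, actual |A + B| = 4.


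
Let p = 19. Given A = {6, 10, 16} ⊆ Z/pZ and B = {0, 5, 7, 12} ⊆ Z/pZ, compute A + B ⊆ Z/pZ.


Work in Z/19Z: reduce every sum a + b modulo 19.
Enumerate all 12 pairs:
a = 6: 6+0=6, 6+5=11, 6+7=13, 6+12=18
a = 10: 10+0=10, 10+5=15, 10+7=17, 10+12=3
a = 16: 16+0=16, 16+5=2, 16+7=4, 16+12=9
Distinct residues collected: {2, 3, 4, 6, 9, 10, 11, 13, 15, 16, 17, 18}
|A + B| = 12 (out of 19 total residues).

A + B = {2, 3, 4, 6, 9, 10, 11, 13, 15, 16, 17, 18}


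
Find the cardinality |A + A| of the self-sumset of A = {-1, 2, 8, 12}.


A + A = {a + a' : a, a' ∈ A}; |A| = 4.
General bounds: 2|A| - 1 ≤ |A + A| ≤ |A|(|A|+1)/2, i.e. 7 ≤ |A + A| ≤ 10.
Lower bound 2|A|-1 is attained iff A is an arithmetic progression.
Enumerate sums a + a' for a ≤ a' (symmetric, so this suffices):
a = -1: -1+-1=-2, -1+2=1, -1+8=7, -1+12=11
a = 2: 2+2=4, 2+8=10, 2+12=14
a = 8: 8+8=16, 8+12=20
a = 12: 12+12=24
Distinct sums: {-2, 1, 4, 7, 10, 11, 14, 16, 20, 24}
|A + A| = 10

|A + A| = 10


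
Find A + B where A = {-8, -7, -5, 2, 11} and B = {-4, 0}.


A + B = {a + b : a ∈ A, b ∈ B}.
Enumerate all |A|·|B| = 5·2 = 10 pairs (a, b) and collect distinct sums.
a = -8: -8+-4=-12, -8+0=-8
a = -7: -7+-4=-11, -7+0=-7
a = -5: -5+-4=-9, -5+0=-5
a = 2: 2+-4=-2, 2+0=2
a = 11: 11+-4=7, 11+0=11
Collecting distinct sums: A + B = {-12, -11, -9, -8, -7, -5, -2, 2, 7, 11}
|A + B| = 10

A + B = {-12, -11, -9, -8, -7, -5, -2, 2, 7, 11}


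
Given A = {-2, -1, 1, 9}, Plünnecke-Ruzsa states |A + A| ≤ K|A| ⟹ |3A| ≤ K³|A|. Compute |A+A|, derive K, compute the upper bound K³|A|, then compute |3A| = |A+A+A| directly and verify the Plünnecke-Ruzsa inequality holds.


|A| = 4.
Step 1: Compute A + A by enumerating all 16 pairs.
A + A = {-4, -3, -2, -1, 0, 2, 7, 8, 10, 18}, so |A + A| = 10.
Step 2: Doubling constant K = |A + A|/|A| = 10/4 = 10/4 ≈ 2.5000.
Step 3: Plünnecke-Ruzsa gives |3A| ≤ K³·|A| = (2.5000)³ · 4 ≈ 62.5000.
Step 4: Compute 3A = A + A + A directly by enumerating all triples (a,b,c) ∈ A³; |3A| = 19.
Step 5: Check 19 ≤ 62.5000? Yes ✓.

K = 10/4, Plünnecke-Ruzsa bound K³|A| ≈ 62.5000, |3A| = 19, inequality holds.


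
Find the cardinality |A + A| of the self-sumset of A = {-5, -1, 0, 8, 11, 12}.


A + A = {a + a' : a, a' ∈ A}; |A| = 6.
General bounds: 2|A| - 1 ≤ |A + A| ≤ |A|(|A|+1)/2, i.e. 11 ≤ |A + A| ≤ 21.
Lower bound 2|A|-1 is attained iff A is an arithmetic progression.
Enumerate sums a + a' for a ≤ a' (symmetric, so this suffices):
a = -5: -5+-5=-10, -5+-1=-6, -5+0=-5, -5+8=3, -5+11=6, -5+12=7
a = -1: -1+-1=-2, -1+0=-1, -1+8=7, -1+11=10, -1+12=11
a = 0: 0+0=0, 0+8=8, 0+11=11, 0+12=12
a = 8: 8+8=16, 8+11=19, 8+12=20
a = 11: 11+11=22, 11+12=23
a = 12: 12+12=24
Distinct sums: {-10, -6, -5, -2, -1, 0, 3, 6, 7, 8, 10, 11, 12, 16, 19, 20, 22, 23, 24}
|A + A| = 19

|A + A| = 19


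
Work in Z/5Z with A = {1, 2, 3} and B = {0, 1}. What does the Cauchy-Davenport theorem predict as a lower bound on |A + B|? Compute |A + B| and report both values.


Cauchy-Davenport: |A + B| ≥ min(p, |A| + |B| - 1) for A, B nonempty in Z/pZ.
|A| = 3, |B| = 2, p = 5.
CD lower bound = min(5, 3 + 2 - 1) = min(5, 4) = 4.
Compute A + B mod 5 directly:
a = 1: 1+0=1, 1+1=2
a = 2: 2+0=2, 2+1=3
a = 3: 3+0=3, 3+1=4
A + B = {1, 2, 3, 4}, so |A + B| = 4.
Verify: 4 ≥ 4? Yes ✓.

CD lower bound = 4, actual |A + B| = 4.


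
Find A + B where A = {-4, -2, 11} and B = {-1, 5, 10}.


A + B = {a + b : a ∈ A, b ∈ B}.
Enumerate all |A|·|B| = 3·3 = 9 pairs (a, b) and collect distinct sums.
a = -4: -4+-1=-5, -4+5=1, -4+10=6
a = -2: -2+-1=-3, -2+5=3, -2+10=8
a = 11: 11+-1=10, 11+5=16, 11+10=21
Collecting distinct sums: A + B = {-5, -3, 1, 3, 6, 8, 10, 16, 21}
|A + B| = 9

A + B = {-5, -3, 1, 3, 6, 8, 10, 16, 21}


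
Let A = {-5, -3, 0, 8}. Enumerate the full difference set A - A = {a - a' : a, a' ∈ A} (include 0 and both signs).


A - A = {a - a' : a, a' ∈ A}.
Compute a - a' for each ordered pair (a, a'):
a = -5: -5--5=0, -5--3=-2, -5-0=-5, -5-8=-13
a = -3: -3--5=2, -3--3=0, -3-0=-3, -3-8=-11
a = 0: 0--5=5, 0--3=3, 0-0=0, 0-8=-8
a = 8: 8--5=13, 8--3=11, 8-0=8, 8-8=0
Collecting distinct values (and noting 0 appears from a-a):
A - A = {-13, -11, -8, -5, -3, -2, 0, 2, 3, 5, 8, 11, 13}
|A - A| = 13

A - A = {-13, -11, -8, -5, -3, -2, 0, 2, 3, 5, 8, 11, 13}


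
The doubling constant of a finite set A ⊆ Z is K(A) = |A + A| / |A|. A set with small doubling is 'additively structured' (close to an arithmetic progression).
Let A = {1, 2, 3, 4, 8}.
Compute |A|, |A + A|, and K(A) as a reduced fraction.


|A| = 5.
Compute A + A by enumerating all 25 pairs.
A + A = {2, 3, 4, 5, 6, 7, 8, 9, 10, 11, 12, 16}, so |A + A| = 12.
K = |A + A| / |A| = 12/5 (already in lowest terms) ≈ 2.4000.
Reference: AP of size 5 gives K = 9/5 ≈ 1.8000; a fully generic set of size 5 gives K ≈ 3.0000.

|A| = 5, |A + A| = 12, K = 12/5.


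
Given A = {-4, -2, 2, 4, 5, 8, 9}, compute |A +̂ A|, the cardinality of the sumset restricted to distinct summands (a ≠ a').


Restricted sumset: A +̂ A = {a + a' : a ∈ A, a' ∈ A, a ≠ a'}.
Equivalently, take A + A and drop any sum 2a that is achievable ONLY as a + a for a ∈ A (i.e. sums representable only with equal summands).
Enumerate pairs (a, a') with a < a' (symmetric, so each unordered pair gives one sum; this covers all a ≠ a'):
  -4 + -2 = -6
  -4 + 2 = -2
  -4 + 4 = 0
  -4 + 5 = 1
  -4 + 8 = 4
  -4 + 9 = 5
  -2 + 2 = 0
  -2 + 4 = 2
  -2 + 5 = 3
  -2 + 8 = 6
  -2 + 9 = 7
  2 + 4 = 6
  2 + 5 = 7
  2 + 8 = 10
  2 + 9 = 11
  4 + 5 = 9
  4 + 8 = 12
  4 + 9 = 13
  5 + 8 = 13
  5 + 9 = 14
  8 + 9 = 17
Collected distinct sums: {-6, -2, 0, 1, 2, 3, 4, 5, 6, 7, 9, 10, 11, 12, 13, 14, 17}
|A +̂ A| = 17
(Reference bound: |A +̂ A| ≥ 2|A| - 3 for |A| ≥ 2, with |A| = 7 giving ≥ 11.)

|A +̂ A| = 17


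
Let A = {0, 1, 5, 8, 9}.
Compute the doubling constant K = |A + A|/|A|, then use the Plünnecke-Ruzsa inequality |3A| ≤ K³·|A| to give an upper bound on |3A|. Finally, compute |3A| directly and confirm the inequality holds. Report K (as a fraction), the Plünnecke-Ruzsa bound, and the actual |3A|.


|A| = 5.
Step 1: Compute A + A by enumerating all 25 pairs.
A + A = {0, 1, 2, 5, 6, 8, 9, 10, 13, 14, 16, 17, 18}, so |A + A| = 13.
Step 2: Doubling constant K = |A + A|/|A| = 13/5 = 13/5 ≈ 2.6000.
Step 3: Plünnecke-Ruzsa gives |3A| ≤ K³·|A| = (2.6000)³ · 5 ≈ 87.8800.
Step 4: Compute 3A = A + A + A directly by enumerating all triples (a,b,c) ∈ A³; |3A| = 25.
Step 5: Check 25 ≤ 87.8800? Yes ✓.

K = 13/5, Plünnecke-Ruzsa bound K³|A| ≈ 87.8800, |3A| = 25, inequality holds.


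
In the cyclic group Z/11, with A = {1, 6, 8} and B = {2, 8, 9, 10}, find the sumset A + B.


Work in Z/11Z: reduce every sum a + b modulo 11.
Enumerate all 12 pairs:
a = 1: 1+2=3, 1+8=9, 1+9=10, 1+10=0
a = 6: 6+2=8, 6+8=3, 6+9=4, 6+10=5
a = 8: 8+2=10, 8+8=5, 8+9=6, 8+10=7
Distinct residues collected: {0, 3, 4, 5, 6, 7, 8, 9, 10}
|A + B| = 9 (out of 11 total residues).

A + B = {0, 3, 4, 5, 6, 7, 8, 9, 10}


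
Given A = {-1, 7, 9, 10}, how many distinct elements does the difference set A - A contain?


A - A = {a - a' : a, a' ∈ A}; |A| = 4.
Bounds: 2|A|-1 ≤ |A - A| ≤ |A|² - |A| + 1, i.e. 7 ≤ |A - A| ≤ 13.
Note: 0 ∈ A - A always (from a - a). The set is symmetric: if d ∈ A - A then -d ∈ A - A.
Enumerate nonzero differences d = a - a' with a > a' (then include -d):
Positive differences: {1, 2, 3, 8, 10, 11}
Full difference set: {0} ∪ (positive diffs) ∪ (negative diffs).
|A - A| = 1 + 2·6 = 13 (matches direct enumeration: 13).

|A - A| = 13


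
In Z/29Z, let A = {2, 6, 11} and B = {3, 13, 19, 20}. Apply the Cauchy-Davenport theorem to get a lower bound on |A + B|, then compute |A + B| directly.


Cauchy-Davenport: |A + B| ≥ min(p, |A| + |B| - 1) for A, B nonempty in Z/pZ.
|A| = 3, |B| = 4, p = 29.
CD lower bound = min(29, 3 + 4 - 1) = min(29, 6) = 6.
Compute A + B mod 29 directly:
a = 2: 2+3=5, 2+13=15, 2+19=21, 2+20=22
a = 6: 6+3=9, 6+13=19, 6+19=25, 6+20=26
a = 11: 11+3=14, 11+13=24, 11+19=1, 11+20=2
A + B = {1, 2, 5, 9, 14, 15, 19, 21, 22, 24, 25, 26}, so |A + B| = 12.
Verify: 12 ≥ 6? Yes ✓.

CD lower bound = 6, actual |A + B| = 12.


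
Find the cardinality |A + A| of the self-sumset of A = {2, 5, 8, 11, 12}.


A + A = {a + a' : a, a' ∈ A}; |A| = 5.
General bounds: 2|A| - 1 ≤ |A + A| ≤ |A|(|A|+1)/2, i.e. 9 ≤ |A + A| ≤ 15.
Lower bound 2|A|-1 is attained iff A is an arithmetic progression.
Enumerate sums a + a' for a ≤ a' (symmetric, so this suffices):
a = 2: 2+2=4, 2+5=7, 2+8=10, 2+11=13, 2+12=14
a = 5: 5+5=10, 5+8=13, 5+11=16, 5+12=17
a = 8: 8+8=16, 8+11=19, 8+12=20
a = 11: 11+11=22, 11+12=23
a = 12: 12+12=24
Distinct sums: {4, 7, 10, 13, 14, 16, 17, 19, 20, 22, 23, 24}
|A + A| = 12

|A + A| = 12


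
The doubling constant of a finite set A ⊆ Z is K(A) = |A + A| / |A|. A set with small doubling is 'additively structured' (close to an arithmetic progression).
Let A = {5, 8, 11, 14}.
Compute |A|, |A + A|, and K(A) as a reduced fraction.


|A| = 4.
Compute A + A by enumerating all 16 pairs.
A + A = {10, 13, 16, 19, 22, 25, 28}, so |A + A| = 7.
K = |A + A| / |A| = 7/4 (already in lowest terms) ≈ 1.7500.
Reference: AP of size 4 gives K = 7/4 ≈ 1.7500; a fully generic set of size 4 gives K ≈ 2.5000.

|A| = 4, |A + A| = 7, K = 7/4.


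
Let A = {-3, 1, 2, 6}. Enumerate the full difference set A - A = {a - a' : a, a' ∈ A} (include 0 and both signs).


A - A = {a - a' : a, a' ∈ A}.
Compute a - a' for each ordered pair (a, a'):
a = -3: -3--3=0, -3-1=-4, -3-2=-5, -3-6=-9
a = 1: 1--3=4, 1-1=0, 1-2=-1, 1-6=-5
a = 2: 2--3=5, 2-1=1, 2-2=0, 2-6=-4
a = 6: 6--3=9, 6-1=5, 6-2=4, 6-6=0
Collecting distinct values (and noting 0 appears from a-a):
A - A = {-9, -5, -4, -1, 0, 1, 4, 5, 9}
|A - A| = 9

A - A = {-9, -5, -4, -1, 0, 1, 4, 5, 9}


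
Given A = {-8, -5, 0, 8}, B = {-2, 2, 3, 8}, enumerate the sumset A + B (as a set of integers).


A + B = {a + b : a ∈ A, b ∈ B}.
Enumerate all |A|·|B| = 4·4 = 16 pairs (a, b) and collect distinct sums.
a = -8: -8+-2=-10, -8+2=-6, -8+3=-5, -8+8=0
a = -5: -5+-2=-7, -5+2=-3, -5+3=-2, -5+8=3
a = 0: 0+-2=-2, 0+2=2, 0+3=3, 0+8=8
a = 8: 8+-2=6, 8+2=10, 8+3=11, 8+8=16
Collecting distinct sums: A + B = {-10, -7, -6, -5, -3, -2, 0, 2, 3, 6, 8, 10, 11, 16}
|A + B| = 14

A + B = {-10, -7, -6, -5, -3, -2, 0, 2, 3, 6, 8, 10, 11, 16}


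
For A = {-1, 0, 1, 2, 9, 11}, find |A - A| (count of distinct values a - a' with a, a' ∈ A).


A - A = {a - a' : a, a' ∈ A}; |A| = 6.
Bounds: 2|A|-1 ≤ |A - A| ≤ |A|² - |A| + 1, i.e. 11 ≤ |A - A| ≤ 31.
Note: 0 ∈ A - A always (from a - a). The set is symmetric: if d ∈ A - A then -d ∈ A - A.
Enumerate nonzero differences d = a - a' with a > a' (then include -d):
Positive differences: {1, 2, 3, 7, 8, 9, 10, 11, 12}
Full difference set: {0} ∪ (positive diffs) ∪ (negative diffs).
|A - A| = 1 + 2·9 = 19 (matches direct enumeration: 19).

|A - A| = 19
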